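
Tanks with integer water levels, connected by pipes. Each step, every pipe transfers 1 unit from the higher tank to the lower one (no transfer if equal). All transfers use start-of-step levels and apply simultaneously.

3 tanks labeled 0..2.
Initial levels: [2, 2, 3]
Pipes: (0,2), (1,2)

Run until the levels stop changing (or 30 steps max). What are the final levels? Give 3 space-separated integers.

Step 1: flows [2->0,2->1] -> levels [3 3 1]
Step 2: flows [0->2,1->2] -> levels [2 2 3]
  -> period-2 cycle: step 2 state = step 0 state; never stabilizes
  -> state at step 30: (30-0) mod 2 = 0, same as step 0 -> [2 2 3]

Answer: 2 2 3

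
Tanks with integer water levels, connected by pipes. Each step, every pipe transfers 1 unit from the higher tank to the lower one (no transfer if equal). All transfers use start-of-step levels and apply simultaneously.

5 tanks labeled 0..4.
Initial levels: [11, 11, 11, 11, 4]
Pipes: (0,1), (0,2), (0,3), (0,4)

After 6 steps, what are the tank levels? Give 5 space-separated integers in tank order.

Answer: 12 9 9 9 9

Derivation:
Step 1: flows [0=1,0=2,0=3,0->4] -> levels [10 11 11 11 5]
Step 2: flows [1->0,2->0,3->0,0->4] -> levels [12 10 10 10 6]
Step 3: flows [0->1,0->2,0->3,0->4] -> levels [8 11 11 11 7]
Step 4: flows [1->0,2->0,3->0,0->4] -> levels [10 10 10 10 8]
Step 5: flows [0=1,0=2,0=3,0->4] -> levels [9 10 10 10 9]
Step 6: flows [1->0,2->0,3->0,0=4] -> levels [12 9 9 9 9]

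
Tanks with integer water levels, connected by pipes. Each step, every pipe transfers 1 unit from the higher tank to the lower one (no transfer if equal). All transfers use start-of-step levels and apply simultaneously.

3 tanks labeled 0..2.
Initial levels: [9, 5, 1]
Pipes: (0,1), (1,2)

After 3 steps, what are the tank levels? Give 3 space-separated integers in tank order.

Answer: 6 5 4

Derivation:
Step 1: flows [0->1,1->2] -> levels [8 5 2]
Step 2: flows [0->1,1->2] -> levels [7 5 3]
Step 3: flows [0->1,1->2] -> levels [6 5 4]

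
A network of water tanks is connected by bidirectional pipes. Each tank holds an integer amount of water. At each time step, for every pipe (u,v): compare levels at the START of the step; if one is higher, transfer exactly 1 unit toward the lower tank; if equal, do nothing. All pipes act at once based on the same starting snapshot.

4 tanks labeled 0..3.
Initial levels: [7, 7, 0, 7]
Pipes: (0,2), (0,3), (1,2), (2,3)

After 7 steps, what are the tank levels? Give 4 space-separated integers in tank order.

Step 1: flows [0->2,0=3,1->2,3->2] -> levels [6 6 3 6]
Step 2: flows [0->2,0=3,1->2,3->2] -> levels [5 5 6 5]
Step 3: flows [2->0,0=3,2->1,2->3] -> levels [6 6 3 6]
  -> period-2 cycle: step 3 state = step 1 state
  -> state at step 7: (7-1) mod 2 = 0, same as step 1 -> [6 6 3 6]

Answer: 6 6 3 6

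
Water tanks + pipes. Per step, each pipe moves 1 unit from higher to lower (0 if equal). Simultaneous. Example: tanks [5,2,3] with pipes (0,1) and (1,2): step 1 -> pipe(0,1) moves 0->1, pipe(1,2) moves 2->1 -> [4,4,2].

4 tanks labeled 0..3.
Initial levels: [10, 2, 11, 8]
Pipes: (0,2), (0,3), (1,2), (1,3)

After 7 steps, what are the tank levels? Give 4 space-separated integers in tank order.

Answer: 9 8 7 7

Derivation:
Step 1: flows [2->0,0->3,2->1,3->1] -> levels [10 4 9 8]
Step 2: flows [0->2,0->3,2->1,3->1] -> levels [8 6 9 8]
Step 3: flows [2->0,0=3,2->1,3->1] -> levels [9 8 7 7]
Step 4: flows [0->2,0->3,1->2,1->3] -> levels [7 6 9 9]
Step 5: flows [2->0,3->0,2->1,3->1] -> levels [9 8 7 7]
  -> period-2 cycle: step 5 state = step 3 state
  -> state at step 7: (7-3) mod 2 = 0, same as step 3 -> [9 8 7 7]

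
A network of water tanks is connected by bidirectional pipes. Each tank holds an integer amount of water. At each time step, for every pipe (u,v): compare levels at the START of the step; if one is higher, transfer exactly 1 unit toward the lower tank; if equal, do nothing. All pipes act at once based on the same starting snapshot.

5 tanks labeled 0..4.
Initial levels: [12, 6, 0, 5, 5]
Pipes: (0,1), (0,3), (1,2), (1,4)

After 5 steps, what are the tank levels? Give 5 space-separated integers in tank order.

Answer: 7 4 5 6 6

Derivation:
Step 1: flows [0->1,0->3,1->2,1->4] -> levels [10 5 1 6 6]
Step 2: flows [0->1,0->3,1->2,4->1] -> levels [8 6 2 7 5]
Step 3: flows [0->1,0->3,1->2,1->4] -> levels [6 5 3 8 6]
Step 4: flows [0->1,3->0,1->2,4->1] -> levels [6 6 4 7 5]
Step 5: flows [0=1,3->0,1->2,1->4] -> levels [7 4 5 6 6]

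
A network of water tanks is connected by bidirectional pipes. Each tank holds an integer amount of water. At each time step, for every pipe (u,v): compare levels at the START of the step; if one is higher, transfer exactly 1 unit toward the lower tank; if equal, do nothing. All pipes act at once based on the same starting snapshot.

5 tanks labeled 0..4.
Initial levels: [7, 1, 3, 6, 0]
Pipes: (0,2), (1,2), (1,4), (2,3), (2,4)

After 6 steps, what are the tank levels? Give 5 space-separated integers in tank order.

Answer: 4 4 2 4 3

Derivation:
Step 1: flows [0->2,2->1,1->4,3->2,2->4] -> levels [6 1 3 5 2]
Step 2: flows [0->2,2->1,4->1,3->2,2->4] -> levels [5 3 3 4 2]
Step 3: flows [0->2,1=2,1->4,3->2,2->4] -> levels [4 2 4 3 4]
Step 4: flows [0=2,2->1,4->1,2->3,2=4] -> levels [4 4 2 4 3]
Step 5: flows [0->2,1->2,1->4,3->2,4->2] -> levels [3 2 6 3 3]
Step 6: flows [2->0,2->1,4->1,2->3,2->4] -> levels [4 4 2 4 3]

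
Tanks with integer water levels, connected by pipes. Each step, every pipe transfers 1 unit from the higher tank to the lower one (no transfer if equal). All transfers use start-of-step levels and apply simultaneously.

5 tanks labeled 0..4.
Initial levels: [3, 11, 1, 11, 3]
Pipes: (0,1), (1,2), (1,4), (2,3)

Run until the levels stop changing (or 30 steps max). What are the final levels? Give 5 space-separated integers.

Answer: 5 7 5 7 5

Derivation:
Step 1: flows [1->0,1->2,1->4,3->2] -> levels [4 8 3 10 4]
Step 2: flows [1->0,1->2,1->4,3->2] -> levels [5 5 5 9 5]
Step 3: flows [0=1,1=2,1=4,3->2] -> levels [5 5 6 8 5]
Step 4: flows [0=1,2->1,1=4,3->2] -> levels [5 6 6 7 5]
Step 5: flows [1->0,1=2,1->4,3->2] -> levels [6 4 7 6 6]
Step 6: flows [0->1,2->1,4->1,2->3] -> levels [5 7 5 7 5]
Step 7: flows [1->0,1->2,1->4,3->2] -> levels [6 4 7 6 6]
  -> period-2 cycle: step 7 state = step 5 state; never stabilizes
  -> state at step 30: (30-5) mod 2 = 1, same as step 6 -> [5 7 5 7 5]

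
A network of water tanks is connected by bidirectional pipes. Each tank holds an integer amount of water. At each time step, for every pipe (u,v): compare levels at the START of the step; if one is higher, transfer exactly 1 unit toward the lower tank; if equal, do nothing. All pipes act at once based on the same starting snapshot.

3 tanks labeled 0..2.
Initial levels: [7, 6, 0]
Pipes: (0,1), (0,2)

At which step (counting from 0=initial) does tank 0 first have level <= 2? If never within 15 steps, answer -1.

Step 1: flows [0->1,0->2] -> levels [5 7 1]
Step 2: flows [1->0,0->2] -> levels [5 6 2]
Step 3: flows [1->0,0->2] -> levels [5 5 3]
Step 4: flows [0=1,0->2] -> levels [4 5 4]
Step 5: flows [1->0,0=2] -> levels [5 4 4]
Step 6: flows [0->1,0->2] -> levels [3 5 5]
Step 7: flows [1->0,2->0] -> levels [5 4 4]
  -> period-2 cycle (repeats step 5); tank 0 never drops to <=2
Tank 0 never reaches <=2 within 15 steps

Answer: -1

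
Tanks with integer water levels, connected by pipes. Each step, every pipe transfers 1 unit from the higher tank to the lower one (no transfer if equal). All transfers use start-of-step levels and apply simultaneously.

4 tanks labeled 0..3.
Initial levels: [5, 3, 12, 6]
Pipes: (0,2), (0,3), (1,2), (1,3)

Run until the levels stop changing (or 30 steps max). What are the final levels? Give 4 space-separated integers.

Step 1: flows [2->0,3->0,2->1,3->1] -> levels [7 5 10 4]
Step 2: flows [2->0,0->3,2->1,1->3] -> levels [7 5 8 6]
Step 3: flows [2->0,0->3,2->1,3->1] -> levels [7 7 6 6]
Step 4: flows [0->2,0->3,1->2,1->3] -> levels [5 5 8 8]
Step 5: flows [2->0,3->0,2->1,3->1] -> levels [7 7 6 6]
  -> period-2 cycle: step 5 state = step 3 state; never stabilizes
  -> state at step 30: (30-3) mod 2 = 1, same as step 4 -> [5 5 8 8]

Answer: 5 5 8 8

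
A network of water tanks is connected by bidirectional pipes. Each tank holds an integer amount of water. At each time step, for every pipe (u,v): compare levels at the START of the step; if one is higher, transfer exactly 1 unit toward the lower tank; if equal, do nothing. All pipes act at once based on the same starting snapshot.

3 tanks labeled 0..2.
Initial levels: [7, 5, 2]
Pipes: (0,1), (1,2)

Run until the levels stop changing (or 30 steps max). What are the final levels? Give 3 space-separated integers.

Answer: 4 6 4

Derivation:
Step 1: flows [0->1,1->2] -> levels [6 5 3]
Step 2: flows [0->1,1->2] -> levels [5 5 4]
Step 3: flows [0=1,1->2] -> levels [5 4 5]
Step 4: flows [0->1,2->1] -> levels [4 6 4]
Step 5: flows [1->0,1->2] -> levels [5 4 5]
  -> period-2 cycle: step 5 state = step 3 state; never stabilizes
  -> state at step 30: (30-3) mod 2 = 1, same as step 4 -> [4 6 4]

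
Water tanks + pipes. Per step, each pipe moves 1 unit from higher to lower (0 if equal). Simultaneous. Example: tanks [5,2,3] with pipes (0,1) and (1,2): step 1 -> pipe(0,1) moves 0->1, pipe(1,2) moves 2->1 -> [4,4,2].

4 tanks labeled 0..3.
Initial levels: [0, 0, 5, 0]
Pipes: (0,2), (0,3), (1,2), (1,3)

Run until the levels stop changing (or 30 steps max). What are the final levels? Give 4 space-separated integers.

Step 1: flows [2->0,0=3,2->1,1=3] -> levels [1 1 3 0]
Step 2: flows [2->0,0->3,2->1,1->3] -> levels [1 1 1 2]
Step 3: flows [0=2,3->0,1=2,3->1] -> levels [2 2 1 0]
Step 4: flows [0->2,0->3,1->2,1->3] -> levels [0 0 3 2]
Step 5: flows [2->0,3->0,2->1,3->1] -> levels [2 2 1 0]
  -> period-2 cycle: step 5 state = step 3 state; never stabilizes
  -> state at step 30: (30-3) mod 2 = 1, same as step 4 -> [0 0 3 2]

Answer: 0 0 3 2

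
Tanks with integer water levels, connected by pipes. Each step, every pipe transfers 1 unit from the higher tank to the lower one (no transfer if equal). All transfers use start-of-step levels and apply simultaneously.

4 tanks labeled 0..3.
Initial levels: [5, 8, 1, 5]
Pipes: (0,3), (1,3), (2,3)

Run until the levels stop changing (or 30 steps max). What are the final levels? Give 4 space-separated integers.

Step 1: flows [0=3,1->3,3->2] -> levels [5 7 2 5]
Step 2: flows [0=3,1->3,3->2] -> levels [5 6 3 5]
Step 3: flows [0=3,1->3,3->2] -> levels [5 5 4 5]
Step 4: flows [0=3,1=3,3->2] -> levels [5 5 5 4]
Step 5: flows [0->3,1->3,2->3] -> levels [4 4 4 7]
Step 6: flows [3->0,3->1,3->2] -> levels [5 5 5 4]
  -> period-2 cycle: step 6 state = step 4 state; never stabilizes
  -> state at step 30: (30-4) mod 2 = 0, same as step 4 -> [5 5 5 4]

Answer: 5 5 5 4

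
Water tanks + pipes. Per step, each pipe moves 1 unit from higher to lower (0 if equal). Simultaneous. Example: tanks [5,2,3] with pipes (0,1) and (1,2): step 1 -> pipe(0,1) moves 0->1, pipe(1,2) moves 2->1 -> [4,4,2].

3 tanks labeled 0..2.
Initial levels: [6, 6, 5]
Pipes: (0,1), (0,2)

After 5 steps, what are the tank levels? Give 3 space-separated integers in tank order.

Answer: 5 6 6

Derivation:
Step 1: flows [0=1,0->2] -> levels [5 6 6]
Step 2: flows [1->0,2->0] -> levels [7 5 5]
Step 3: flows [0->1,0->2] -> levels [5 6 6]
  -> period-2 cycle: step 3 state = step 1 state
  -> state at step 5: (5-1) mod 2 = 0, same as step 1 -> [5 6 6]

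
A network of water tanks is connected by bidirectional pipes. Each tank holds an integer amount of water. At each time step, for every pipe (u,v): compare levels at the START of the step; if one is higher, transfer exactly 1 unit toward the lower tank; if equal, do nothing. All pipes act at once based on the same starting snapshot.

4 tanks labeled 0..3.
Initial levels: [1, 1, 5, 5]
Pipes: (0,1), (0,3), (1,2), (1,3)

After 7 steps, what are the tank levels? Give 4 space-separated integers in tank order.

Answer: 2 3 3 4

Derivation:
Step 1: flows [0=1,3->0,2->1,3->1] -> levels [2 3 4 3]
Step 2: flows [1->0,3->0,2->1,1=3] -> levels [4 3 3 2]
Step 3: flows [0->1,0->3,1=2,1->3] -> levels [2 3 3 4]
Step 4: flows [1->0,3->0,1=2,3->1] -> levels [4 3 3 2]
  -> period-2 cycle: step 4 state = step 2 state
  -> state at step 7: (7-2) mod 2 = 1, same as step 3 -> [2 3 3 4]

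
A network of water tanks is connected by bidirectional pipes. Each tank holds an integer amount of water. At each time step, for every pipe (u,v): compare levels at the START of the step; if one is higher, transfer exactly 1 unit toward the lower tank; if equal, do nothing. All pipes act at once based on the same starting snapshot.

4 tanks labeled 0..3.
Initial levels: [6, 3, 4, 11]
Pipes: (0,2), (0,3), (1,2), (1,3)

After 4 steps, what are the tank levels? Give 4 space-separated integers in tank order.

Answer: 5 5 7 7

Derivation:
Step 1: flows [0->2,3->0,2->1,3->1] -> levels [6 5 4 9]
Step 2: flows [0->2,3->0,1->2,3->1] -> levels [6 5 6 7]
Step 3: flows [0=2,3->0,2->1,3->1] -> levels [7 7 5 5]
Step 4: flows [0->2,0->3,1->2,1->3] -> levels [5 5 7 7]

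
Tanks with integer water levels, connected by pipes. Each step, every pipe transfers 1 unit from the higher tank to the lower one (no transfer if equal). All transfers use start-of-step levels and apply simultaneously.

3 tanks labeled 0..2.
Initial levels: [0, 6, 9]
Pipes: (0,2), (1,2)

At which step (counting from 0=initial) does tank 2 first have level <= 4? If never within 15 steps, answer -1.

Step 1: flows [2->0,2->1] -> levels [1 7 7]
Step 2: flows [2->0,1=2] -> levels [2 7 6]
Step 3: flows [2->0,1->2] -> levels [3 6 6]
Step 4: flows [2->0,1=2] -> levels [4 6 5]
Step 5: flows [2->0,1->2] -> levels [5 5 5]
Step 6: flows [0=2,1=2] -> levels [5 5 5]
  -> stable; tank 2 stays at 5 > 4
Tank 2 never reaches <=4 within 15 steps

Answer: -1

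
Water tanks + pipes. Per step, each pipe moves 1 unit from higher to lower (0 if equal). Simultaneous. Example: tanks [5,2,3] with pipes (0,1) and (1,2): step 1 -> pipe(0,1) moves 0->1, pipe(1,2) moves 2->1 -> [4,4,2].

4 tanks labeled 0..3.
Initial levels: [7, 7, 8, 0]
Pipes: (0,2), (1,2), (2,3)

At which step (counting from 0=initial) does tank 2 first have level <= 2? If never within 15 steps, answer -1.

Step 1: flows [2->0,2->1,2->3] -> levels [8 8 5 1]
Step 2: flows [0->2,1->2,2->3] -> levels [7 7 6 2]
Step 3: flows [0->2,1->2,2->3] -> levels [6 6 7 3]
Step 4: flows [2->0,2->1,2->3] -> levels [7 7 4 4]
Step 5: flows [0->2,1->2,2=3] -> levels [6 6 6 4]
Step 6: flows [0=2,1=2,2->3] -> levels [6 6 5 5]
Step 7: flows [0->2,1->2,2=3] -> levels [5 5 7 5]
Step 8: flows [2->0,2->1,2->3] -> levels [6 6 4 6]
Step 9: flows [0->2,1->2,3->2] -> levels [5 5 7 5]
  -> period-2 cycle (repeats step 7); tank 2 never drops to <=2
Tank 2 never reaches <=2 within 15 steps

Answer: -1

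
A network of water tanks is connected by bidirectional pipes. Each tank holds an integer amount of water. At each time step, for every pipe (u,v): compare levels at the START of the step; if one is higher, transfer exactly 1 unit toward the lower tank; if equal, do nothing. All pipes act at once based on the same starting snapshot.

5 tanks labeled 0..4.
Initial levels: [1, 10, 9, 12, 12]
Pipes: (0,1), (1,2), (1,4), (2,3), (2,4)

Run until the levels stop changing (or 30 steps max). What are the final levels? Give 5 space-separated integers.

Step 1: flows [1->0,1->2,4->1,3->2,4->2] -> levels [2 9 12 11 10]
Step 2: flows [1->0,2->1,4->1,2->3,2->4] -> levels [3 10 9 12 10]
Step 3: flows [1->0,1->2,1=4,3->2,4->2] -> levels [4 8 12 11 9]
Step 4: flows [1->0,2->1,4->1,2->3,2->4] -> levels [5 9 9 12 9]
Step 5: flows [1->0,1=2,1=4,3->2,2=4] -> levels [6 8 10 11 9]
Step 6: flows [1->0,2->1,4->1,3->2,2->4] -> levels [7 9 9 10 9]
Step 7: flows [1->0,1=2,1=4,3->2,2=4] -> levels [8 8 10 9 9]
Step 8: flows [0=1,2->1,4->1,2->3,2->4] -> levels [8 10 7 10 9]
Step 9: flows [1->0,1->2,1->4,3->2,4->2] -> levels [9 7 10 9 9]
Step 10: flows [0->1,2->1,4->1,2->3,2->4] -> levels [8 10 7 10 9]
  -> period-2 cycle: step 10 state = step 8 state; never stabilizes
  -> state at step 30: (30-8) mod 2 = 0, same as step 8 -> [8 10 7 10 9]

Answer: 8 10 7 10 9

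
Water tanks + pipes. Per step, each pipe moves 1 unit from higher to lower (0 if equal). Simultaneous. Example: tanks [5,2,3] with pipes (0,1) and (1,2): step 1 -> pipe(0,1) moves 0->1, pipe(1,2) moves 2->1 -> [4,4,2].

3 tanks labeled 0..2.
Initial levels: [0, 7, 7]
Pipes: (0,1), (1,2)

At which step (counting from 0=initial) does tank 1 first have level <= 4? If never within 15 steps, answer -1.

Answer: 5

Derivation:
Step 1: flows [1->0,1=2] -> levels [1 6 7]
Step 2: flows [1->0,2->1] -> levels [2 6 6]
Step 3: flows [1->0,1=2] -> levels [3 5 6]
Step 4: flows [1->0,2->1] -> levels [4 5 5]
Step 5: flows [1->0,1=2] -> levels [5 4 5]
Tank 1 first reaches <=4 at step 5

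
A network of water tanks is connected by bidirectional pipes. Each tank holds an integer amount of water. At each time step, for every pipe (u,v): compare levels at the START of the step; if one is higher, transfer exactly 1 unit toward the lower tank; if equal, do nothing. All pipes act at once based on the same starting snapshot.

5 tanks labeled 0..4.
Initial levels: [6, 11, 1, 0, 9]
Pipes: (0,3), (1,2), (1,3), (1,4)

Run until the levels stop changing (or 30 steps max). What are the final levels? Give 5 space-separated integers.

Answer: 5 4 6 6 6

Derivation:
Step 1: flows [0->3,1->2,1->3,1->4] -> levels [5 8 2 2 10]
Step 2: flows [0->3,1->2,1->3,4->1] -> levels [4 7 3 4 9]
Step 3: flows [0=3,1->2,1->3,4->1] -> levels [4 6 4 5 8]
Step 4: flows [3->0,1->2,1->3,4->1] -> levels [5 5 5 5 7]
Step 5: flows [0=3,1=2,1=3,4->1] -> levels [5 6 5 5 6]
Step 6: flows [0=3,1->2,1->3,1=4] -> levels [5 4 6 6 6]
Step 7: flows [3->0,2->1,3->1,4->1] -> levels [6 7 5 4 5]
Step 8: flows [0->3,1->2,1->3,1->4] -> levels [5 4 6 6 6]
  -> period-2 cycle: step 8 state = step 6 state; never stabilizes
  -> state at step 30: (30-6) mod 2 = 0, same as step 6 -> [5 4 6 6 6]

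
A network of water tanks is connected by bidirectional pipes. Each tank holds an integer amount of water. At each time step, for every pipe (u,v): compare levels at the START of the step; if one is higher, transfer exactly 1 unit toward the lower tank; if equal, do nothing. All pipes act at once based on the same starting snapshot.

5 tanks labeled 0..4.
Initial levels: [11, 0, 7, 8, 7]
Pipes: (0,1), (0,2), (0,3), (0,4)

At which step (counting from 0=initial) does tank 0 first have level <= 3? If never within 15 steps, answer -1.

Step 1: flows [0->1,0->2,0->3,0->4] -> levels [7 1 8 9 8]
Step 2: flows [0->1,2->0,3->0,4->0] -> levels [9 2 7 8 7]
Step 3: flows [0->1,0->2,0->3,0->4] -> levels [5 3 8 9 8]
Step 4: flows [0->1,2->0,3->0,4->0] -> levels [7 4 7 8 7]
Step 5: flows [0->1,0=2,3->0,0=4] -> levels [7 5 7 7 7]
Step 6: flows [0->1,0=2,0=3,0=4] -> levels [6 6 7 7 7]
Step 7: flows [0=1,2->0,3->0,4->0] -> levels [9 6 6 6 6]
Step 8: flows [0->1,0->2,0->3,0->4] -> levels [5 7 7 7 7]
Step 9: flows [1->0,2->0,3->0,4->0] -> levels [9 6 6 6 6]
  -> period-2 cycle (repeats step 7); tank 0 never drops to <=3
Tank 0 never reaches <=3 within 15 steps

Answer: -1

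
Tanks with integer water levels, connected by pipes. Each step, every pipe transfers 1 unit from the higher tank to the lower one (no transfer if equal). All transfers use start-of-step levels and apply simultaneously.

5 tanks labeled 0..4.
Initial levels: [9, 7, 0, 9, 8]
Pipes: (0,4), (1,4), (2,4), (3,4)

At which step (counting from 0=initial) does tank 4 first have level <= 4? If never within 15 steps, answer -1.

Step 1: flows [0->4,4->1,4->2,3->4] -> levels [8 8 1 8 8]
Step 2: flows [0=4,1=4,4->2,3=4] -> levels [8 8 2 8 7]
Step 3: flows [0->4,1->4,4->2,3->4] -> levels [7 7 3 7 9]
Step 4: flows [4->0,4->1,4->2,4->3] -> levels [8 8 4 8 5]
Step 5: flows [0->4,1->4,4->2,3->4] -> levels [7 7 5 7 7]
Step 6: flows [0=4,1=4,4->2,3=4] -> levels [7 7 6 7 6]
Step 7: flows [0->4,1->4,2=4,3->4] -> levels [6 6 6 6 9]
Step 8: flows [4->0,4->1,4->2,4->3] -> levels [7 7 7 7 5]
Step 9: flows [0->4,1->4,2->4,3->4] -> levels [6 6 6 6 9]
  -> period-2 cycle (repeats step 7); tank 4 never drops to <=4
Tank 4 never reaches <=4 within 15 steps

Answer: -1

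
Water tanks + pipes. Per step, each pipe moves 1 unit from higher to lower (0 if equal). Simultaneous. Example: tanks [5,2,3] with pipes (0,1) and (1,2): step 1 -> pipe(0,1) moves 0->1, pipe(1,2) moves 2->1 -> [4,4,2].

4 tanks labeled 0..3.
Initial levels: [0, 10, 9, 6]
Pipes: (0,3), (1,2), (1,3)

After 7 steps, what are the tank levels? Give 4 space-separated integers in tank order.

Answer: 6 7 6 6

Derivation:
Step 1: flows [3->0,1->2,1->3] -> levels [1 8 10 6]
Step 2: flows [3->0,2->1,1->3] -> levels [2 8 9 6]
Step 3: flows [3->0,2->1,1->3] -> levels [3 8 8 6]
Step 4: flows [3->0,1=2,1->3] -> levels [4 7 8 6]
Step 5: flows [3->0,2->1,1->3] -> levels [5 7 7 6]
Step 6: flows [3->0,1=2,1->3] -> levels [6 6 7 6]
Step 7: flows [0=3,2->1,1=3] -> levels [6 7 6 6]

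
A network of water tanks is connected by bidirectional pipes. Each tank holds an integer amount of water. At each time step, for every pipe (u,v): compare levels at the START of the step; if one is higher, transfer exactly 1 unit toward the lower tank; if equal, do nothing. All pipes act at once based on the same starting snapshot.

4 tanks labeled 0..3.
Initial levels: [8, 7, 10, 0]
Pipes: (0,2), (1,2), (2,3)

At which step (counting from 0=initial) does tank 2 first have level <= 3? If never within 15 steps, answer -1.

Answer: -1

Derivation:
Step 1: flows [2->0,2->1,2->3] -> levels [9 8 7 1]
Step 2: flows [0->2,1->2,2->3] -> levels [8 7 8 2]
Step 3: flows [0=2,2->1,2->3] -> levels [8 8 6 3]
Step 4: flows [0->2,1->2,2->3] -> levels [7 7 7 4]
Step 5: flows [0=2,1=2,2->3] -> levels [7 7 6 5]
Step 6: flows [0->2,1->2,2->3] -> levels [6 6 7 6]
Step 7: flows [2->0,2->1,2->3] -> levels [7 7 4 7]
Step 8: flows [0->2,1->2,3->2] -> levels [6 6 7 6]
  -> period-2 cycle (repeats step 6); tank 2 never drops to <=3
Tank 2 never reaches <=3 within 15 steps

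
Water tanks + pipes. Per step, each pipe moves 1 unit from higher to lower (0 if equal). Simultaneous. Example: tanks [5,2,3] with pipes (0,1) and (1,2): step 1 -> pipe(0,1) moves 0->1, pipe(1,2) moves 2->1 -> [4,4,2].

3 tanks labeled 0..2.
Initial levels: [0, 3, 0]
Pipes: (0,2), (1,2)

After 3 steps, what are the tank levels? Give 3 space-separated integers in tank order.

Step 1: flows [0=2,1->2] -> levels [0 2 1]
Step 2: flows [2->0,1->2] -> levels [1 1 1]
Step 3: flows [0=2,1=2] -> levels [1 1 1]

Answer: 1 1 1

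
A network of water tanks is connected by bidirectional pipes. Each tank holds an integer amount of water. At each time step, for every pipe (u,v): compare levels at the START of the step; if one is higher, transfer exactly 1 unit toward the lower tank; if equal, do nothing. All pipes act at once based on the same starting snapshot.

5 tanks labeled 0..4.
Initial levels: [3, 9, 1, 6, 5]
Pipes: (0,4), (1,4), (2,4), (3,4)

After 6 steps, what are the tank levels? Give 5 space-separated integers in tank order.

Answer: 5 6 5 5 3

Derivation:
Step 1: flows [4->0,1->4,4->2,3->4] -> levels [4 8 2 5 5]
Step 2: flows [4->0,1->4,4->2,3=4] -> levels [5 7 3 5 4]
Step 3: flows [0->4,1->4,4->2,3->4] -> levels [4 6 4 4 6]
Step 4: flows [4->0,1=4,4->2,4->3] -> levels [5 6 5 5 3]
Step 5: flows [0->4,1->4,2->4,3->4] -> levels [4 5 4 4 7]
Step 6: flows [4->0,4->1,4->2,4->3] -> levels [5 6 5 5 3]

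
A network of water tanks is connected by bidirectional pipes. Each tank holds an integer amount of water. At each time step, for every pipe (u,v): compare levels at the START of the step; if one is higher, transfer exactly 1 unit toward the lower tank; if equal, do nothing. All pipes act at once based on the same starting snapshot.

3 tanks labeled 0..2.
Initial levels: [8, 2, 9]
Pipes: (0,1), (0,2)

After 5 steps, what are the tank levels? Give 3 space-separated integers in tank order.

Step 1: flows [0->1,2->0] -> levels [8 3 8]
Step 2: flows [0->1,0=2] -> levels [7 4 8]
Step 3: flows [0->1,2->0] -> levels [7 5 7]
Step 4: flows [0->1,0=2] -> levels [6 6 7]
Step 5: flows [0=1,2->0] -> levels [7 6 6]

Answer: 7 6 6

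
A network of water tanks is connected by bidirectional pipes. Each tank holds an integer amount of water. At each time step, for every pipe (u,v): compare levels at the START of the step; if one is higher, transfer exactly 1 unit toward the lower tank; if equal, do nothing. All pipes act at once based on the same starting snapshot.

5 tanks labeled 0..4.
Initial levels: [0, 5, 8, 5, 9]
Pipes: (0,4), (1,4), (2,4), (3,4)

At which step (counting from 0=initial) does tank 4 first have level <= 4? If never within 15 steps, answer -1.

Answer: 5

Derivation:
Step 1: flows [4->0,4->1,4->2,4->3] -> levels [1 6 9 6 5]
Step 2: flows [4->0,1->4,2->4,3->4] -> levels [2 5 8 5 7]
Step 3: flows [4->0,4->1,2->4,4->3] -> levels [3 6 7 6 5]
Step 4: flows [4->0,1->4,2->4,3->4] -> levels [4 5 6 5 7]
Step 5: flows [4->0,4->1,4->2,4->3] -> levels [5 6 7 6 3]
Tank 4 first reaches <=4 at step 5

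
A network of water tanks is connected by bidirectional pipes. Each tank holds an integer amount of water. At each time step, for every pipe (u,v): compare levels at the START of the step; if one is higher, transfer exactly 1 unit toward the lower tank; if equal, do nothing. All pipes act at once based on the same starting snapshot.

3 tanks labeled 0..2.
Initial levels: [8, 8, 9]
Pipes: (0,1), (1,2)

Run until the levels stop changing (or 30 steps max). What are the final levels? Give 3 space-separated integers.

Step 1: flows [0=1,2->1] -> levels [8 9 8]
Step 2: flows [1->0,1->2] -> levels [9 7 9]
Step 3: flows [0->1,2->1] -> levels [8 9 8]
  -> period-2 cycle: step 3 state = step 1 state; never stabilizes
  -> state at step 30: (30-1) mod 2 = 1, same as step 2 -> [9 7 9]

Answer: 9 7 9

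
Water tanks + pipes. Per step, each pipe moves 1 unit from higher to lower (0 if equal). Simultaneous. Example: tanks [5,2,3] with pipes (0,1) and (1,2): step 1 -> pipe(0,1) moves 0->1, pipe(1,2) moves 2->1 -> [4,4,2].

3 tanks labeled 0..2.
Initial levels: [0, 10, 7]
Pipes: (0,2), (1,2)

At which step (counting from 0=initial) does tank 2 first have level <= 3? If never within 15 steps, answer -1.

Answer: -1

Derivation:
Step 1: flows [2->0,1->2] -> levels [1 9 7]
Step 2: flows [2->0,1->2] -> levels [2 8 7]
Step 3: flows [2->0,1->2] -> levels [3 7 7]
Step 4: flows [2->0,1=2] -> levels [4 7 6]
Step 5: flows [2->0,1->2] -> levels [5 6 6]
Step 6: flows [2->0,1=2] -> levels [6 6 5]
Step 7: flows [0->2,1->2] -> levels [5 5 7]
Step 8: flows [2->0,2->1] -> levels [6 6 5]
  -> period-2 cycle (repeats step 6); tank 2 never drops to <=3
Tank 2 never reaches <=3 within 15 steps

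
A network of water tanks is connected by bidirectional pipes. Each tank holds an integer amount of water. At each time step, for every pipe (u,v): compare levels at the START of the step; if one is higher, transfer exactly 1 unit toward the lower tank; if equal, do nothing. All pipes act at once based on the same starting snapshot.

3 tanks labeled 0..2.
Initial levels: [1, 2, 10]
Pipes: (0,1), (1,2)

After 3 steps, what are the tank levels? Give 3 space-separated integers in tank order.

Answer: 3 3 7

Derivation:
Step 1: flows [1->0,2->1] -> levels [2 2 9]
Step 2: flows [0=1,2->1] -> levels [2 3 8]
Step 3: flows [1->0,2->1] -> levels [3 3 7]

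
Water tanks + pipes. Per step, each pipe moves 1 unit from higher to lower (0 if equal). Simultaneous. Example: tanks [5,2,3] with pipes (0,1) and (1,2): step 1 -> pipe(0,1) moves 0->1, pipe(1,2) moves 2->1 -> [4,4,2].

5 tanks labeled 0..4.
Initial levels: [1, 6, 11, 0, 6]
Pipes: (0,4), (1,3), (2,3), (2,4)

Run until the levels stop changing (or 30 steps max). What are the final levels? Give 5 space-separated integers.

Answer: 5 5 6 4 4

Derivation:
Step 1: flows [4->0,1->3,2->3,2->4] -> levels [2 5 9 2 6]
Step 2: flows [4->0,1->3,2->3,2->4] -> levels [3 4 7 4 6]
Step 3: flows [4->0,1=3,2->3,2->4] -> levels [4 4 5 5 6]
Step 4: flows [4->0,3->1,2=3,4->2] -> levels [5 5 6 4 4]
Step 5: flows [0->4,1->3,2->3,2->4] -> levels [4 4 4 6 6]
Step 6: flows [4->0,3->1,3->2,4->2] -> levels [5 5 6 4 4]
  -> period-2 cycle: step 6 state = step 4 state; never stabilizes
  -> state at step 30: (30-4) mod 2 = 0, same as step 4 -> [5 5 6 4 4]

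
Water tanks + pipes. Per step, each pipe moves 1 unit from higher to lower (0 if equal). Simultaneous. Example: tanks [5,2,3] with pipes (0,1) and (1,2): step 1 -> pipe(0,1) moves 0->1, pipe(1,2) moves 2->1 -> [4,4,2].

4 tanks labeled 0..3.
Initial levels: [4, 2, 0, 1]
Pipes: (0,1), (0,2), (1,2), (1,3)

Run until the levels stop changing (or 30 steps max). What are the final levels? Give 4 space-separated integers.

Step 1: flows [0->1,0->2,1->2,1->3] -> levels [2 1 2 2]
Step 2: flows [0->1,0=2,2->1,3->1] -> levels [1 4 1 1]
Step 3: flows [1->0,0=2,1->2,1->3] -> levels [2 1 2 2]
  -> period-2 cycle: step 3 state = step 1 state; never stabilizes
  -> state at step 30: (30-1) mod 2 = 1, same as step 2 -> [1 4 1 1]

Answer: 1 4 1 1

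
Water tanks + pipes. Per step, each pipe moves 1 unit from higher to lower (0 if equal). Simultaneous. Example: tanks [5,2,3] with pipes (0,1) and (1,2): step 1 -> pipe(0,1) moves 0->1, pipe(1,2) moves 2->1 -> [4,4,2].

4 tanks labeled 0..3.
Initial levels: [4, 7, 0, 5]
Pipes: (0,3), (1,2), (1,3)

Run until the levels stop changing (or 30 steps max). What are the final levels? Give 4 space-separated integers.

Step 1: flows [3->0,1->2,1->3] -> levels [5 5 1 5]
Step 2: flows [0=3,1->2,1=3] -> levels [5 4 2 5]
Step 3: flows [0=3,1->2,3->1] -> levels [5 4 3 4]
Step 4: flows [0->3,1->2,1=3] -> levels [4 3 4 5]
Step 5: flows [3->0,2->1,3->1] -> levels [5 5 3 3]
Step 6: flows [0->3,1->2,1->3] -> levels [4 3 4 5]
  -> period-2 cycle: step 6 state = step 4 state; never stabilizes
  -> state at step 30: (30-4) mod 2 = 0, same as step 4 -> [4 3 4 5]

Answer: 4 3 4 5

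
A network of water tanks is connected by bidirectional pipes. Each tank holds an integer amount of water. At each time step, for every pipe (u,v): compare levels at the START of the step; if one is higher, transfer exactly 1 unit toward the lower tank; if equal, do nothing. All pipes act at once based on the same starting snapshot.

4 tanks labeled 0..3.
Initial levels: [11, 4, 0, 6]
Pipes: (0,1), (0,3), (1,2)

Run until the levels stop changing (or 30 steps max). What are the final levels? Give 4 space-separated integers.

Answer: 4 6 5 6

Derivation:
Step 1: flows [0->1,0->3,1->2] -> levels [9 4 1 7]
Step 2: flows [0->1,0->3,1->2] -> levels [7 4 2 8]
Step 3: flows [0->1,3->0,1->2] -> levels [7 4 3 7]
Step 4: flows [0->1,0=3,1->2] -> levels [6 4 4 7]
Step 5: flows [0->1,3->0,1=2] -> levels [6 5 4 6]
Step 6: flows [0->1,0=3,1->2] -> levels [5 5 5 6]
Step 7: flows [0=1,3->0,1=2] -> levels [6 5 5 5]
Step 8: flows [0->1,0->3,1=2] -> levels [4 6 5 6]
Step 9: flows [1->0,3->0,1->2] -> levels [6 4 6 5]
Step 10: flows [0->1,0->3,2->1] -> levels [4 6 5 6]
  -> period-2 cycle: step 10 state = step 8 state; never stabilizes
  -> state at step 30: (30-8) mod 2 = 0, same as step 8 -> [4 6 5 6]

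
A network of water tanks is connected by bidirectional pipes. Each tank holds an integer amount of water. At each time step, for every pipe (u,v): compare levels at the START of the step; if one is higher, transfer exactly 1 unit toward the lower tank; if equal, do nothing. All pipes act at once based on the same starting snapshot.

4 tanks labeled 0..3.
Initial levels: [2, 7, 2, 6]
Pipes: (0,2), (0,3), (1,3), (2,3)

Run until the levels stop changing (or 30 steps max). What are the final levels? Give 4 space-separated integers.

Step 1: flows [0=2,3->0,1->3,3->2] -> levels [3 6 3 5]
Step 2: flows [0=2,3->0,1->3,3->2] -> levels [4 5 4 4]
Step 3: flows [0=2,0=3,1->3,2=3] -> levels [4 4 4 5]
Step 4: flows [0=2,3->0,3->1,3->2] -> levels [5 5 5 2]
Step 5: flows [0=2,0->3,1->3,2->3] -> levels [4 4 4 5]
  -> period-2 cycle: step 5 state = step 3 state; never stabilizes
  -> state at step 30: (30-3) mod 2 = 1, same as step 4 -> [5 5 5 2]

Answer: 5 5 5 2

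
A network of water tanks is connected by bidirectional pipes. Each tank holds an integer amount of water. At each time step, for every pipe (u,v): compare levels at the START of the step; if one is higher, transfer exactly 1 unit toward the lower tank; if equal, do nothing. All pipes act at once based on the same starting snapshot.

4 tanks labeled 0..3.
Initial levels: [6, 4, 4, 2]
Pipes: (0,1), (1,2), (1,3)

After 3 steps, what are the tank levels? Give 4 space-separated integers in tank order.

Step 1: flows [0->1,1=2,1->3] -> levels [5 4 4 3]
Step 2: flows [0->1,1=2,1->3] -> levels [4 4 4 4]
Step 3: flows [0=1,1=2,1=3] -> levels [4 4 4 4]

Answer: 4 4 4 4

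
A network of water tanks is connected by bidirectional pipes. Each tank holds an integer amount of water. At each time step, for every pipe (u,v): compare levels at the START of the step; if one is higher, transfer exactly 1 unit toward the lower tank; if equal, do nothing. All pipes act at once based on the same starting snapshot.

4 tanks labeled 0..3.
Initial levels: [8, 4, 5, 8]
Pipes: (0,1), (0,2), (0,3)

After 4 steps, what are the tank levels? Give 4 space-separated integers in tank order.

Step 1: flows [0->1,0->2,0=3] -> levels [6 5 6 8]
Step 2: flows [0->1,0=2,3->0] -> levels [6 6 6 7]
Step 3: flows [0=1,0=2,3->0] -> levels [7 6 6 6]
Step 4: flows [0->1,0->2,0->3] -> levels [4 7 7 7]

Answer: 4 7 7 7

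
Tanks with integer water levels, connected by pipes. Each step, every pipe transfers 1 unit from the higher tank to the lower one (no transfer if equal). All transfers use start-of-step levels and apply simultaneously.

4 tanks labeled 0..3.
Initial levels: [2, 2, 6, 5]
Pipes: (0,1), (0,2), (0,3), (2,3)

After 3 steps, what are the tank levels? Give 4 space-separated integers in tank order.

Answer: 3 4 3 5

Derivation:
Step 1: flows [0=1,2->0,3->0,2->3] -> levels [4 2 4 5]
Step 2: flows [0->1,0=2,3->0,3->2] -> levels [4 3 5 3]
Step 3: flows [0->1,2->0,0->3,2->3] -> levels [3 4 3 5]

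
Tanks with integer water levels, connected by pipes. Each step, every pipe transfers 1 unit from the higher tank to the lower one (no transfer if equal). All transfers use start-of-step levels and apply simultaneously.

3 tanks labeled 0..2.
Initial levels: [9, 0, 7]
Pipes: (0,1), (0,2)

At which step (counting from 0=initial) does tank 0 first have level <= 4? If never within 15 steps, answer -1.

Answer: 7

Derivation:
Step 1: flows [0->1,0->2] -> levels [7 1 8]
Step 2: flows [0->1,2->0] -> levels [7 2 7]
Step 3: flows [0->1,0=2] -> levels [6 3 7]
Step 4: flows [0->1,2->0] -> levels [6 4 6]
Step 5: flows [0->1,0=2] -> levels [5 5 6]
Step 6: flows [0=1,2->0] -> levels [6 5 5]
Step 7: flows [0->1,0->2] -> levels [4 6 6]
Tank 0 first reaches <=4 at step 7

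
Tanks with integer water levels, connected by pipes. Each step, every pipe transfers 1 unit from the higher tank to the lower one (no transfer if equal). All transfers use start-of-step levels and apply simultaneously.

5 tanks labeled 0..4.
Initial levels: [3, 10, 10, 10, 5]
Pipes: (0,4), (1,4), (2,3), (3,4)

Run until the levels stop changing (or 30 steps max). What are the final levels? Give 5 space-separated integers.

Answer: 7 8 8 9 6

Derivation:
Step 1: flows [4->0,1->4,2=3,3->4] -> levels [4 9 10 9 6]
Step 2: flows [4->0,1->4,2->3,3->4] -> levels [5 8 9 9 7]
Step 3: flows [4->0,1->4,2=3,3->4] -> levels [6 7 9 8 8]
Step 4: flows [4->0,4->1,2->3,3=4] -> levels [7 8 8 9 6]
Step 5: flows [0->4,1->4,3->2,3->4] -> levels [6 7 9 7 9]
Step 6: flows [4->0,4->1,2->3,4->3] -> levels [7 8 8 9 6]
  -> period-2 cycle: step 6 state = step 4 state; never stabilizes
  -> state at step 30: (30-4) mod 2 = 0, same as step 4 -> [7 8 8 9 6]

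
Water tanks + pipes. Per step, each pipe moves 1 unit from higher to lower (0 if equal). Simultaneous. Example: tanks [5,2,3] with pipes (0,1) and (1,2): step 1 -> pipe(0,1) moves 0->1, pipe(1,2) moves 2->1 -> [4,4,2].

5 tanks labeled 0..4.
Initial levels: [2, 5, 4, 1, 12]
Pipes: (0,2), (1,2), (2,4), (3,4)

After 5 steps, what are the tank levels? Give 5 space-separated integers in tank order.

Step 1: flows [2->0,1->2,4->2,4->3] -> levels [3 4 5 2 10]
Step 2: flows [2->0,2->1,4->2,4->3] -> levels [4 5 4 3 8]
Step 3: flows [0=2,1->2,4->2,4->3] -> levels [4 4 6 4 6]
Step 4: flows [2->0,2->1,2=4,4->3] -> levels [5 5 4 5 5]
Step 5: flows [0->2,1->2,4->2,3=4] -> levels [4 4 7 5 4]

Answer: 4 4 7 5 4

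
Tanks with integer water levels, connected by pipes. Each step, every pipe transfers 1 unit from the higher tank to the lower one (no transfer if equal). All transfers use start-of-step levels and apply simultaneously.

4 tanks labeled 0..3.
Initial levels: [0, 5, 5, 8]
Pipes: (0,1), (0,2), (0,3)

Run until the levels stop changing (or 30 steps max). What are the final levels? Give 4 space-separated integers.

Step 1: flows [1->0,2->0,3->0] -> levels [3 4 4 7]
Step 2: flows [1->0,2->0,3->0] -> levels [6 3 3 6]
Step 3: flows [0->1,0->2,0=3] -> levels [4 4 4 6]
Step 4: flows [0=1,0=2,3->0] -> levels [5 4 4 5]
Step 5: flows [0->1,0->2,0=3] -> levels [3 5 5 5]
Step 6: flows [1->0,2->0,3->0] -> levels [6 4 4 4]
Step 7: flows [0->1,0->2,0->3] -> levels [3 5 5 5]
  -> period-2 cycle: step 7 state = step 5 state; never stabilizes
  -> state at step 30: (30-5) mod 2 = 1, same as step 6 -> [6 4 4 4]

Answer: 6 4 4 4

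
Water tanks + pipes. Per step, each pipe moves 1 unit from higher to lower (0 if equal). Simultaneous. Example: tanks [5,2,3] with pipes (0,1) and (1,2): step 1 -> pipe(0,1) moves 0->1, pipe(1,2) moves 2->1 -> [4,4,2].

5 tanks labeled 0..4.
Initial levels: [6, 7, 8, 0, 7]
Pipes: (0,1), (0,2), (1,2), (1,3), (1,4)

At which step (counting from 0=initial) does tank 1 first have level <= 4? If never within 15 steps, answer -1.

Answer: 3

Derivation:
Step 1: flows [1->0,2->0,2->1,1->3,1=4] -> levels [8 6 6 1 7]
Step 2: flows [0->1,0->2,1=2,1->3,4->1] -> levels [6 7 7 2 6]
Step 3: flows [1->0,2->0,1=2,1->3,1->4] -> levels [8 4 6 3 7]
Tank 1 first reaches <=4 at step 3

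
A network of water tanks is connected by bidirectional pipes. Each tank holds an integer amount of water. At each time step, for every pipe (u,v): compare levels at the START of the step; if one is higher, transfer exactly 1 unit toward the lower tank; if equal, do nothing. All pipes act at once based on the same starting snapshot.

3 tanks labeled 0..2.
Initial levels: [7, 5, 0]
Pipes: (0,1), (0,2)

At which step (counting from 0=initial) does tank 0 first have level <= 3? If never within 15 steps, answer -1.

Step 1: flows [0->1,0->2] -> levels [5 6 1]
Step 2: flows [1->0,0->2] -> levels [5 5 2]
Step 3: flows [0=1,0->2] -> levels [4 5 3]
Step 4: flows [1->0,0->2] -> levels [4 4 4]
Step 5: flows [0=1,0=2] -> levels [4 4 4]
  -> stable; tank 0 stays at 4 > 3
Tank 0 never reaches <=3 within 15 steps

Answer: -1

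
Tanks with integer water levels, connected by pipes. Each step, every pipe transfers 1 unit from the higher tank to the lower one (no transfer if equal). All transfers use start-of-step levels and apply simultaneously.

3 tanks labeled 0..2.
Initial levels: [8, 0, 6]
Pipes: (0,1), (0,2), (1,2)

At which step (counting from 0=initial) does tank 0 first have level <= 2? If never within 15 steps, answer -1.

Answer: -1

Derivation:
Step 1: flows [0->1,0->2,2->1] -> levels [6 2 6]
Step 2: flows [0->1,0=2,2->1] -> levels [5 4 5]
Step 3: flows [0->1,0=2,2->1] -> levels [4 6 4]
Step 4: flows [1->0,0=2,1->2] -> levels [5 4 5]
  -> period-2 cycle (repeats step 2); tank 0 never drops to <=2
Tank 0 never reaches <=2 within 15 steps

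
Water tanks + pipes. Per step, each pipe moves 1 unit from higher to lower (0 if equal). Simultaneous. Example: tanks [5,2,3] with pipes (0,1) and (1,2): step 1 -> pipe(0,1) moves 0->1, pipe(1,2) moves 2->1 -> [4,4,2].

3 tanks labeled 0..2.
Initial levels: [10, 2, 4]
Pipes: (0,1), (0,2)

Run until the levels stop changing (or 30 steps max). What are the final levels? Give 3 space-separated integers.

Step 1: flows [0->1,0->2] -> levels [8 3 5]
Step 2: flows [0->1,0->2] -> levels [6 4 6]
Step 3: flows [0->1,0=2] -> levels [5 5 6]
Step 4: flows [0=1,2->0] -> levels [6 5 5]
Step 5: flows [0->1,0->2] -> levels [4 6 6]
Step 6: flows [1->0,2->0] -> levels [6 5 5]
  -> period-2 cycle: step 6 state = step 4 state; never stabilizes
  -> state at step 30: (30-4) mod 2 = 0, same as step 4 -> [6 5 5]

Answer: 6 5 5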